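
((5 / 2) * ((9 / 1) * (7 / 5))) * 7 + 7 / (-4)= 875 / 4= 218.75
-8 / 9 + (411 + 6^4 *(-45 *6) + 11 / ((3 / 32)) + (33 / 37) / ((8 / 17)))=-930776719 / 2664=-349390.66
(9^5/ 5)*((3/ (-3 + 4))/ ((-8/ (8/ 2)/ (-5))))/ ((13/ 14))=95386.85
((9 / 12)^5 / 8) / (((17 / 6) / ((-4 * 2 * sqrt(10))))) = -729 * sqrt(10) / 8704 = -0.26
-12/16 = -3/4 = -0.75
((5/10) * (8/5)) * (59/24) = 59/30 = 1.97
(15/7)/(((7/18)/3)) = 16.53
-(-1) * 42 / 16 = 21 / 8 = 2.62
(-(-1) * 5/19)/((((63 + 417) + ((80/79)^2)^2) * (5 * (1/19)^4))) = 267158605579/18736998880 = 14.26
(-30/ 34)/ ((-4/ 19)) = 285/ 68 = 4.19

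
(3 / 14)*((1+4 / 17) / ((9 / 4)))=2 / 17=0.12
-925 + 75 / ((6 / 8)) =-825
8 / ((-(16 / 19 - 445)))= 152 / 8439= 0.02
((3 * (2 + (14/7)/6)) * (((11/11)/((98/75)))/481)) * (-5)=-375/6734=-0.06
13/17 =0.76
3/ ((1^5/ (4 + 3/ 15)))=63/ 5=12.60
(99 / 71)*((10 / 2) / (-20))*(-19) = 1881 / 284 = 6.62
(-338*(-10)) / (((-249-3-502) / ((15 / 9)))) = -650 / 87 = -7.47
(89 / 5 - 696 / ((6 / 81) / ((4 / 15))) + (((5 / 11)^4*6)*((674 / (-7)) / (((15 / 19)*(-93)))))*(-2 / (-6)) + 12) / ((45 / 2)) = -707895092734 / 6433621425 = -110.03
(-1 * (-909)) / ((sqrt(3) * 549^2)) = 101 * sqrt(3) / 100467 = 0.00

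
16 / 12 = 4 / 3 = 1.33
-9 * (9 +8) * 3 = -459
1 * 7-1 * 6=1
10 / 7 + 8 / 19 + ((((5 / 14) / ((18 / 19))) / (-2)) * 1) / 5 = 17351 / 9576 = 1.81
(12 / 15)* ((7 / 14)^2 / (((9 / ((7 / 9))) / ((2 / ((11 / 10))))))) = 28 / 891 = 0.03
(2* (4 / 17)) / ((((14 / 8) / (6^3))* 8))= 864 / 119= 7.26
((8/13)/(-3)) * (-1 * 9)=24/13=1.85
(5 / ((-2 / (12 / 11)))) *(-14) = 420 / 11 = 38.18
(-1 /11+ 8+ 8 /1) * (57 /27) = 3325 /99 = 33.59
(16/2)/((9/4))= 32/9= 3.56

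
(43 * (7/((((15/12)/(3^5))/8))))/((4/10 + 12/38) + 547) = 44470944/52033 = 854.67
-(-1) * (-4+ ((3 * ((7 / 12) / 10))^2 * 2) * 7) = -3.57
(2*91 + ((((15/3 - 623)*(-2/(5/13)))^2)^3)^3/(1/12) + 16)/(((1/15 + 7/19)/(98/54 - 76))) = -129317144510969062199880626197396056205561575858531038706804891566111725074128587/47302246093750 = -2733847865377699503332702000000000000000000000000000000000000000000.00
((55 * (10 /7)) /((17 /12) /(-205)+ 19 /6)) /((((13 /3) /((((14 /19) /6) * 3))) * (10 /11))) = 1488300 /639977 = 2.33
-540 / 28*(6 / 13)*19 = -15390 / 91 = -169.12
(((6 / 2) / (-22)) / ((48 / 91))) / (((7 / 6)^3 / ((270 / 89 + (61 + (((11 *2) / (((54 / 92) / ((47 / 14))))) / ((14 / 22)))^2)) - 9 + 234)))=-6412.38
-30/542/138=-5/12466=-0.00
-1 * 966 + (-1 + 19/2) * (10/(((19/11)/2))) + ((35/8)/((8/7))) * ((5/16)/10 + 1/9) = -303642233/350208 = -867.03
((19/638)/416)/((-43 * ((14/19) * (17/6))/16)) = -1083/84880796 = -0.00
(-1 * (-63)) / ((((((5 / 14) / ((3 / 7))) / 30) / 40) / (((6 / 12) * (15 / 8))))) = 85050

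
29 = 29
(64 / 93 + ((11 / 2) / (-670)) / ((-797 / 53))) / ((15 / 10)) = 68404939 / 148983210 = 0.46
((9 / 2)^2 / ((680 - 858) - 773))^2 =0.00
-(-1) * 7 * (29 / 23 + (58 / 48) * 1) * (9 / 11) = 28623 / 2024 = 14.14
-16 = -16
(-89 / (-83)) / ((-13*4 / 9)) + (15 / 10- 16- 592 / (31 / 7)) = -19850377 / 133796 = -148.36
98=98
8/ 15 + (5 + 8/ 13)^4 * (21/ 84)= 426887567/ 1713660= 249.11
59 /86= 0.69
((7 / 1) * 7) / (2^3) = 49 / 8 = 6.12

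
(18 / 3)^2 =36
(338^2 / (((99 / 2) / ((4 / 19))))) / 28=228488 / 13167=17.35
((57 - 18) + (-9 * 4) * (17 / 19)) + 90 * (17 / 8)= 15051 / 76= 198.04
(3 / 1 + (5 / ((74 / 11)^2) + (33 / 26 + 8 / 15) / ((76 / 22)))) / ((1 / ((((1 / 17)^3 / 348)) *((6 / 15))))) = 114077 / 134240991300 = 0.00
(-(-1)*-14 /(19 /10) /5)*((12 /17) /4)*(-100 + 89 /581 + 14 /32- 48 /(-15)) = 13415427 /536180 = 25.02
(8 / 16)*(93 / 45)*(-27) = -279 / 10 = -27.90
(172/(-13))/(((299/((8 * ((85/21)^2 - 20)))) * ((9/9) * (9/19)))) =41699680/15427503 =2.70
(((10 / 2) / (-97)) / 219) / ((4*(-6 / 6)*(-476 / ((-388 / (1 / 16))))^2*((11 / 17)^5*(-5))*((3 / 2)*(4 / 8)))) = -0.02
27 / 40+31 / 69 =3103 / 2760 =1.12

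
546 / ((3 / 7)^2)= 8918 / 3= 2972.67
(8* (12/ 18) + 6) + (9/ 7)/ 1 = 265/ 21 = 12.62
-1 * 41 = -41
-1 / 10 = -0.10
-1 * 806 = -806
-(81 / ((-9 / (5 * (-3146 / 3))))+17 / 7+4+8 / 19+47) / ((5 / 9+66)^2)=-508957992 / 47720533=-10.67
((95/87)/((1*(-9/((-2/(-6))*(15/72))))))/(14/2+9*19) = -0.00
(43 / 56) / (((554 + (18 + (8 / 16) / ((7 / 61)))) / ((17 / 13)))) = 731 / 419588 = 0.00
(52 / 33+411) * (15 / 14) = 9725 / 22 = 442.05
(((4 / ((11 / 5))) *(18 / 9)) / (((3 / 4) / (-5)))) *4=-3200 / 33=-96.97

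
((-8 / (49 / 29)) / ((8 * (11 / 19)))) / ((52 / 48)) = -6612 / 7007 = -0.94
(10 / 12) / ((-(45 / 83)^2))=-6889 / 2430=-2.83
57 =57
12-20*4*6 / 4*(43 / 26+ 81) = -128784 / 13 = -9906.46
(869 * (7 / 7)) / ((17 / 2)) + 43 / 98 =102.67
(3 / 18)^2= 1 / 36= 0.03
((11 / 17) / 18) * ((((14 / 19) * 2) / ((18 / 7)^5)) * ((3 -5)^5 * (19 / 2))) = -1294139 / 9034497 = -0.14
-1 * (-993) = 993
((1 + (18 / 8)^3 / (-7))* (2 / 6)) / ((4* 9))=-281 / 48384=-0.01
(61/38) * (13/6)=793/228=3.48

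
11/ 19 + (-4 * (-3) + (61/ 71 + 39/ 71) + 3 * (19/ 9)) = 82238/ 4047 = 20.32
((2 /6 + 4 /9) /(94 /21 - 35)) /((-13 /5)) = 0.01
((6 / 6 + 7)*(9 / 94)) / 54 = 2 / 141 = 0.01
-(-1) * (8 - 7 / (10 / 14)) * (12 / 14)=-54 / 35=-1.54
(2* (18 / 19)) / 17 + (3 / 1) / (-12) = -179 / 1292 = -0.14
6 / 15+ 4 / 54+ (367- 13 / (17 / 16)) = 815273 / 2295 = 355.24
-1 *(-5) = 5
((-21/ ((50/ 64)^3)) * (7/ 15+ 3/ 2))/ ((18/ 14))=-47366144/ 703125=-67.37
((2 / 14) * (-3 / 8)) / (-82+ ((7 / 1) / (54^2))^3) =9298091736 / 14232279081503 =0.00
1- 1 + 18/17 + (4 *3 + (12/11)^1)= 2646/187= 14.15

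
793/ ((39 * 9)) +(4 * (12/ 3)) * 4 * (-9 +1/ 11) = -168673/ 297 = -567.92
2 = 2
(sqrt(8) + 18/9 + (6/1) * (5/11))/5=2 * sqrt(2)/5 + 52/55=1.51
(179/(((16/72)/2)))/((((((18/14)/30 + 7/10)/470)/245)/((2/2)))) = 3246366375/13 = 249720490.38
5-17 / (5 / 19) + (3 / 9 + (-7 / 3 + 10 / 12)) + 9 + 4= -1433 / 30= -47.77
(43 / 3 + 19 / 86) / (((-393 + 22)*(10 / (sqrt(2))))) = -751*sqrt(2) / 191436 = -0.01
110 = 110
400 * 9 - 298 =3302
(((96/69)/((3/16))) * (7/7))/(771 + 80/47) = 24064/2505873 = 0.01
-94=-94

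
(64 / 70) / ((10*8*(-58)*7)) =-1 / 35525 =-0.00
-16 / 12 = -4 / 3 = -1.33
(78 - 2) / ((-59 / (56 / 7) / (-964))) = 586112 / 59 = 9934.10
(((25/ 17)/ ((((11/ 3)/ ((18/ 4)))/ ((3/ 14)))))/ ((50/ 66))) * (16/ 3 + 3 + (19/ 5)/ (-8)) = 76383/ 19040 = 4.01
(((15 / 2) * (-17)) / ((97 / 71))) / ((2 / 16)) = -72420 / 97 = -746.60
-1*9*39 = -351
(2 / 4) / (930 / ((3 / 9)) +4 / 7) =7 / 39068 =0.00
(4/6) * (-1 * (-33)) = 22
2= 2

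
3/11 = 0.27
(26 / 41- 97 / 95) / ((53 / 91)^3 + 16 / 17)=-19305735449 / 56820435275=-0.34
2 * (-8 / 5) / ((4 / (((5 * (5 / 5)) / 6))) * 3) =-2 / 9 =-0.22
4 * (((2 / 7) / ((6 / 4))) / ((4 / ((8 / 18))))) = 16 / 189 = 0.08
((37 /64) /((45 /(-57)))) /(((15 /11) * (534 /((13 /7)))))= -100529 /53827200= -0.00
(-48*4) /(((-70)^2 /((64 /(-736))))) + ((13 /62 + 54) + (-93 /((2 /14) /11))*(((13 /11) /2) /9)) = -1089912772 /2620275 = -415.95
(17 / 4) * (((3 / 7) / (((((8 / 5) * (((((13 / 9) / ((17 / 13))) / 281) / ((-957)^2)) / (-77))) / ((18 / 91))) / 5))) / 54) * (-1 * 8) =184078574066475 / 61516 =2992369043.28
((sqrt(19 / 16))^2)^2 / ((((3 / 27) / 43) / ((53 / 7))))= 7404471 / 1792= 4131.96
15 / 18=5 / 6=0.83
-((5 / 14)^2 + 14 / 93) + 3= 49615 / 18228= 2.72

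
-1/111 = -0.01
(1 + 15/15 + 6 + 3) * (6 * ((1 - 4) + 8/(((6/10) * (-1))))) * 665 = -716870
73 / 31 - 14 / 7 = 11 / 31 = 0.35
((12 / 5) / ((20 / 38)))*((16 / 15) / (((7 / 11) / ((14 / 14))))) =6688 / 875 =7.64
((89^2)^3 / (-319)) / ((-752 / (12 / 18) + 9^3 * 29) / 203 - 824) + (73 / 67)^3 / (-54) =8071573446697118203 / 3758327831214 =2147650.18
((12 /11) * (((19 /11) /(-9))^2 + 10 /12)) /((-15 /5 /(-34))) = 1159876 /107811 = 10.76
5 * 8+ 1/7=281/7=40.14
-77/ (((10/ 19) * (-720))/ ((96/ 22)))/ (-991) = -133/ 148650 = -0.00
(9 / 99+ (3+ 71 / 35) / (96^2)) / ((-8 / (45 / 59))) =-20281 / 2326016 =-0.01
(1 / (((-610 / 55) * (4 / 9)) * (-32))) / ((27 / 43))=473 / 46848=0.01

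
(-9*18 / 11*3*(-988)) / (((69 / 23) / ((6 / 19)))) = 50544 / 11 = 4594.91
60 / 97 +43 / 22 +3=11893 / 2134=5.57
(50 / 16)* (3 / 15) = 5 / 8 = 0.62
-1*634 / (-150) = 317 / 75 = 4.23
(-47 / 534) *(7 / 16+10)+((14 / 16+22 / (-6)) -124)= -363719 / 2848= -127.71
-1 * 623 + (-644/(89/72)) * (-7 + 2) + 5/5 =1982.94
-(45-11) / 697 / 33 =-2 / 1353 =-0.00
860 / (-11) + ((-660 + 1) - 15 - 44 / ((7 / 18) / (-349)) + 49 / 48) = 143167133 / 3696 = 38735.70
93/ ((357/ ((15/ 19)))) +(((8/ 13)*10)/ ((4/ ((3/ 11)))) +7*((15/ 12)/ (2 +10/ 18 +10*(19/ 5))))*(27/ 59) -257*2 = -2860322151293/ 5570208644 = -513.50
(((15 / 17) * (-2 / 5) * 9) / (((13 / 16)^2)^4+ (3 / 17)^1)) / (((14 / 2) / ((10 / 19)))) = -0.65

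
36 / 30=6 / 5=1.20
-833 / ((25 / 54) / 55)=-494802 / 5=-98960.40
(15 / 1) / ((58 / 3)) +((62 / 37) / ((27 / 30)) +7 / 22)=313997 / 106227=2.96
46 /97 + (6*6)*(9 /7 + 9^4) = 160408834 /679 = 236242.76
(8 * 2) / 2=8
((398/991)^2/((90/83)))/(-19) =-6573766/839679255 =-0.01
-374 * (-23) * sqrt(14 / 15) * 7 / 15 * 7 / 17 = 24794 * sqrt(210) / 225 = 1596.89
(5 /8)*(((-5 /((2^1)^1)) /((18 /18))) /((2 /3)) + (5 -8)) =-135 /32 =-4.22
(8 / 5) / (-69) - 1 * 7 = -2423 / 345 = -7.02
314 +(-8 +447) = 753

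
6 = 6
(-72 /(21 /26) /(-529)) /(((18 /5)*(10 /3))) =52 /3703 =0.01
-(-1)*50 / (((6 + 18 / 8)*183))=0.03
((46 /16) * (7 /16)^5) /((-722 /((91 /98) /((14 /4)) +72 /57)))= -11226047 /115074924544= -0.00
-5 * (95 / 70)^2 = -1805 / 196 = -9.21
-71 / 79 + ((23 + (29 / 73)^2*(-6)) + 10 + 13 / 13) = 13536701 / 420991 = 32.15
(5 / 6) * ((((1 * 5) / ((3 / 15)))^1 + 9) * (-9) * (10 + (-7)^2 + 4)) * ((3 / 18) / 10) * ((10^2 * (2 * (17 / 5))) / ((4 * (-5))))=18207 / 2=9103.50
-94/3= -31.33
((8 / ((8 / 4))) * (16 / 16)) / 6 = 2 / 3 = 0.67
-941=-941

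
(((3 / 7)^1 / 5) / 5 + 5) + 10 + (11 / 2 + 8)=9981 / 350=28.52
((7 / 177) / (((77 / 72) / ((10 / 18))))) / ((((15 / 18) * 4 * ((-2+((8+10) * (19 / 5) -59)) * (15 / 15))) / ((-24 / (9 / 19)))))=-3040 / 72039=-0.04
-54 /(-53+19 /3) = 81 /70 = 1.16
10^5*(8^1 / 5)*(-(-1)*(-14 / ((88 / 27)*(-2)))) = 3780000 / 11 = 343636.36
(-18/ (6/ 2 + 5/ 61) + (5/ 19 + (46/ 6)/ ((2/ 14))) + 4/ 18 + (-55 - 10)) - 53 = -1120171/ 16074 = -69.69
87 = 87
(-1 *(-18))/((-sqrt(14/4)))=-18 *sqrt(14)/7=-9.62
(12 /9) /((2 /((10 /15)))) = 4 /9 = 0.44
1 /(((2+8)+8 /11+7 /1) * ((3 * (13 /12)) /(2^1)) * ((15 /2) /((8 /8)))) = 176 /38025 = 0.00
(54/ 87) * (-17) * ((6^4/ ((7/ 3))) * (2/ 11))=-2379456/ 2233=-1065.59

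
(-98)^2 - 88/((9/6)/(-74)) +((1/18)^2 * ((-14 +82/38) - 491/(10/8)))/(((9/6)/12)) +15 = 107347883/7695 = 13950.34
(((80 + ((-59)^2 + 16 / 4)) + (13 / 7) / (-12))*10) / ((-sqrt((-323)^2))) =-1497235 / 13566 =-110.37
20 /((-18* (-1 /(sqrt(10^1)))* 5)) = 0.70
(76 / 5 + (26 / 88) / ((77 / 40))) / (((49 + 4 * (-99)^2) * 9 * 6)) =10837 / 1496128095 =0.00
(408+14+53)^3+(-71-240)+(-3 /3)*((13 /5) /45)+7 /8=192908816671 /1800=107171564.82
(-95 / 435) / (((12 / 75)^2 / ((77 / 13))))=-914375 / 18096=-50.53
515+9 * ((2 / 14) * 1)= 3614 / 7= 516.29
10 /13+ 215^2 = 600935 /13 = 46225.77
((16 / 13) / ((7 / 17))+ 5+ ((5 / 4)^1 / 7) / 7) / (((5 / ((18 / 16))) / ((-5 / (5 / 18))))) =-1654101 / 50960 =-32.46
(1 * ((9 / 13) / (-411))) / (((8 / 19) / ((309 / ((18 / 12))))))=-5871 / 7124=-0.82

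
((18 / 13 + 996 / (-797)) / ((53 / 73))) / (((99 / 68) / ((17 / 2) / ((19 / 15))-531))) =-7681060292 / 114768797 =-66.93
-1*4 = -4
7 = 7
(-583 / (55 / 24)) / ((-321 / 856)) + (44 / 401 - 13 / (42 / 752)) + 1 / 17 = 319101709 / 715785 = 445.81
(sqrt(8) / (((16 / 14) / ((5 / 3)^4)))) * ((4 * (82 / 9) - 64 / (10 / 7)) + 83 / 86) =-25025875 * sqrt(2) / 250776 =-141.13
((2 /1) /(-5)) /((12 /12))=-2 /5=-0.40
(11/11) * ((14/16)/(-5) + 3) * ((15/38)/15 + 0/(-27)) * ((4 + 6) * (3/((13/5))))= 1695/1976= 0.86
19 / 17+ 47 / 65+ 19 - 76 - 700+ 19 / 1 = -813456 / 1105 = -736.16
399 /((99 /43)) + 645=27004 /33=818.30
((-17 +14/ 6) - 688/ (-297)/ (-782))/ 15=-0.98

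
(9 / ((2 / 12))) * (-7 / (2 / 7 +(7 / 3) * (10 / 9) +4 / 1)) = -35721 / 650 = -54.96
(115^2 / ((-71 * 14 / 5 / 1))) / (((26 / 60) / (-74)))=73398750 / 6461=11360.28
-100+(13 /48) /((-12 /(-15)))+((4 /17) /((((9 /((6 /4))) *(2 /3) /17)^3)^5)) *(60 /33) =2525667177681494575 /2214592512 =1140465870.81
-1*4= -4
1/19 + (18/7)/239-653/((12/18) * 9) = -108.77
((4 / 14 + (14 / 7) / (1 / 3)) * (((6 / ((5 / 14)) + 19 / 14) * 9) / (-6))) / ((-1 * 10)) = 41943 / 2450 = 17.12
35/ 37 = 0.95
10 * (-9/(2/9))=-405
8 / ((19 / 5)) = 40 / 19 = 2.11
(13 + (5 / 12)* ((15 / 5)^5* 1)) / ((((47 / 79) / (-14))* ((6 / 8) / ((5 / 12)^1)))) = -1263605 / 846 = -1493.62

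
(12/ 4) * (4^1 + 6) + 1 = 31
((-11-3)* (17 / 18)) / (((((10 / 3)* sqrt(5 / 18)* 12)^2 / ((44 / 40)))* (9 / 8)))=-1309 / 45000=-0.03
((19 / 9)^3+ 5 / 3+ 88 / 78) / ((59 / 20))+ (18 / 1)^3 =3263235056 / 559143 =5836.14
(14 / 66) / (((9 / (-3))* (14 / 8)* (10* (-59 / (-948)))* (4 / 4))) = -632 / 9735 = -0.06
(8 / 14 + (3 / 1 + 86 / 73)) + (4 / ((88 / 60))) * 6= 21.11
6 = 6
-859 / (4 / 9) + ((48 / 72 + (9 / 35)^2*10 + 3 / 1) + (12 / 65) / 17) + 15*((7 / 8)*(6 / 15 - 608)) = -643447999 / 64974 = -9903.16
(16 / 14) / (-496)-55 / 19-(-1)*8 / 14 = -19177 / 8246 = -2.33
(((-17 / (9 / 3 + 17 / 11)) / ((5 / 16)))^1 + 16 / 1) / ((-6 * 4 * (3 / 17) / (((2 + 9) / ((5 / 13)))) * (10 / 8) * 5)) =-68068 / 15625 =-4.36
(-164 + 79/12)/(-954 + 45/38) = 35891/217242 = 0.17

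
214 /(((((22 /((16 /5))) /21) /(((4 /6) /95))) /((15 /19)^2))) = 215712 /75449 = 2.86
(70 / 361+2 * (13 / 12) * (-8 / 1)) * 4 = -74248 / 1083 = -68.56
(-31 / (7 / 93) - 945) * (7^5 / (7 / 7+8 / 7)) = -53210962 / 5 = -10642192.40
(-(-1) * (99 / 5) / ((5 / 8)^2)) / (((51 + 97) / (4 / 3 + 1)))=3696 / 4625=0.80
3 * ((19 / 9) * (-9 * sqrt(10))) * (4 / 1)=-228 * sqrt(10)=-721.00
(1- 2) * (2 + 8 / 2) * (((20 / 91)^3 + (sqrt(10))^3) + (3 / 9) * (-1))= 1459142 / 753571- 60 * sqrt(10)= -187.80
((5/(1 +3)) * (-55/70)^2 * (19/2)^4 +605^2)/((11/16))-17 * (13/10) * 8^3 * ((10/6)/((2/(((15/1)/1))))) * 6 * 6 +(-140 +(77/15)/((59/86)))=-3157270420877/693840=-4550430.10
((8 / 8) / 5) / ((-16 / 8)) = -1 / 10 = -0.10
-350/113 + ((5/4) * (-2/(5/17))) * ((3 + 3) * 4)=-23402/113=-207.10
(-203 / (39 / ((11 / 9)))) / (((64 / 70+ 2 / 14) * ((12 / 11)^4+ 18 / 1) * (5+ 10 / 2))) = -228853471 / 7383732876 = -0.03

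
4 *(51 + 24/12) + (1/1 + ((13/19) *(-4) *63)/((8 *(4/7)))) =26643/152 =175.28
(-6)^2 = 36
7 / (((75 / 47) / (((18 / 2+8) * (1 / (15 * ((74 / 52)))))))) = 145418 / 41625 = 3.49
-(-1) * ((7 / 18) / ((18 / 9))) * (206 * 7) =5047 / 18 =280.39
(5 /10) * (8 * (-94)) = -376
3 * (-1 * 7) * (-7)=147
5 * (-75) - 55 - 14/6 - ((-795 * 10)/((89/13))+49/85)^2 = -231359919278788/171687675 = -1347562.77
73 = 73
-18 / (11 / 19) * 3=-1026 / 11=-93.27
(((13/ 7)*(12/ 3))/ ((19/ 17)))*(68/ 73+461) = 29809364/ 9709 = 3070.28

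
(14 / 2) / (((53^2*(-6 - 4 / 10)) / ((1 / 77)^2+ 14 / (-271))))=413675 / 20632621856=0.00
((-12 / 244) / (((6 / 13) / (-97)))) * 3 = 3783 / 122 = 31.01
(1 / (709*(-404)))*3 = -3 / 286436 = -0.00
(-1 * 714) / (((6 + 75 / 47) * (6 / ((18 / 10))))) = -141 / 5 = -28.20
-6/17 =-0.35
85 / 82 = 1.04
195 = 195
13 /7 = 1.86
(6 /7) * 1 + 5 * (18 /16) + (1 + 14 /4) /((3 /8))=1035 /56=18.48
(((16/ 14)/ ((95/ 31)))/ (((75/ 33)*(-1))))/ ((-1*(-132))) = -0.00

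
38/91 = 0.42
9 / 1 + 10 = 19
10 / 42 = 5 / 21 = 0.24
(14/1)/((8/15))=105/4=26.25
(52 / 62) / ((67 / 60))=1560 / 2077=0.75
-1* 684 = -684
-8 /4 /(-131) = 2 /131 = 0.02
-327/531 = -109/177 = -0.62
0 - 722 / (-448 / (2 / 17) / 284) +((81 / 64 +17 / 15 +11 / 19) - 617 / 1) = -1215894437 / 2170560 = -560.18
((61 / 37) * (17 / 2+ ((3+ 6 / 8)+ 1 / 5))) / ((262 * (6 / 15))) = 15189 / 77552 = 0.20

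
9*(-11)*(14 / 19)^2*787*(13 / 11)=-18047484 / 361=-49993.03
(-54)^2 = 2916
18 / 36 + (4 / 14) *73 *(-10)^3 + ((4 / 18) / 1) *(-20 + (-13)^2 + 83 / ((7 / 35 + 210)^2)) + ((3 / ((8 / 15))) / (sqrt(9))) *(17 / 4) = -20815.56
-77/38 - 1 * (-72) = 2659/38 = 69.97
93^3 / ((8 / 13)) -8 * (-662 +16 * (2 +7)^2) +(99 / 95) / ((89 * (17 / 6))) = 1497153107527 / 1149880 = 1302008.13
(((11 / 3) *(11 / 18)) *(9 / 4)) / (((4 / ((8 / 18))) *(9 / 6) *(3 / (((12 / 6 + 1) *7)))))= 847 / 324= 2.61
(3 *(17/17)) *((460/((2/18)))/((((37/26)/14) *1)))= 4520880/37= 122185.95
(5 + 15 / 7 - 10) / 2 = -10 / 7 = -1.43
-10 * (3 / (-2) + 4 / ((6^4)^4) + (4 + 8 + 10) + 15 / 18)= -75229597532165 / 352638738432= -213.33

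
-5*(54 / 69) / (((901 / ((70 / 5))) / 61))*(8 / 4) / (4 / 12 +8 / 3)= -51240 / 20723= -2.47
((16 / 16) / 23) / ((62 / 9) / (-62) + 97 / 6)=18 / 6647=0.00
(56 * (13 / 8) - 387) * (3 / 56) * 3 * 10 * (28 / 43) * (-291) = 3876120 / 43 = 90142.33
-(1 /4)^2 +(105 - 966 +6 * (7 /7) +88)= -767.06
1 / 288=0.00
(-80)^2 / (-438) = -3200 / 219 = -14.61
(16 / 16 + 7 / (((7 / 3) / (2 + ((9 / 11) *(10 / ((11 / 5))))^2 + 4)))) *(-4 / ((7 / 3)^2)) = -31884444 / 717409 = -44.44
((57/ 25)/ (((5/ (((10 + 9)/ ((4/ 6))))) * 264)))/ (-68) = -1083/ 1496000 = -0.00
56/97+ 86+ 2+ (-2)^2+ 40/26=118680/1261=94.12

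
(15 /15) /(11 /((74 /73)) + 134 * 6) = 74 /60299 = 0.00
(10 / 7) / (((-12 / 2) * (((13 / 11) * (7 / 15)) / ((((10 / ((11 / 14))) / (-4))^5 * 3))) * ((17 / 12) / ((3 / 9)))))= 321562500 / 3235661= 99.38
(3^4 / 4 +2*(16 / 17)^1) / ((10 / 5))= 11.07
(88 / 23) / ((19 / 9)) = 792 / 437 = 1.81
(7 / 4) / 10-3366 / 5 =-26921 / 40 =-673.02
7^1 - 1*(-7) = 14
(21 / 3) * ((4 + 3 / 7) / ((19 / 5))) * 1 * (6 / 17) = 930 / 323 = 2.88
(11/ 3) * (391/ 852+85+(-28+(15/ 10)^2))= 139898/ 639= 218.93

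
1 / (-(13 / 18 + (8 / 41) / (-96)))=-1476 / 1063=-1.39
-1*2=-2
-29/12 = -2.42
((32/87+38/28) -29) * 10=-166105/609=-272.75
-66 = -66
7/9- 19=-18.22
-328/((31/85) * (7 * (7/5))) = -139400/1519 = -91.77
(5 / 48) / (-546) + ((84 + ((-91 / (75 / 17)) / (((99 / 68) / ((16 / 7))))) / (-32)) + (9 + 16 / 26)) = 94.63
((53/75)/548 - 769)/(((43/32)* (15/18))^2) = -97093161984/158320625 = -613.27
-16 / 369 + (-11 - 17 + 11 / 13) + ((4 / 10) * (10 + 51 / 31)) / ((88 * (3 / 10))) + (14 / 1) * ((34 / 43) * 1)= -2243935609 / 140676822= -15.95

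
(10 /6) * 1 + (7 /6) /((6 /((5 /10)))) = 1.76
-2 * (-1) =2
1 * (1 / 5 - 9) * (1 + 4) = -44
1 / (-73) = -1 / 73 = -0.01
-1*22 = -22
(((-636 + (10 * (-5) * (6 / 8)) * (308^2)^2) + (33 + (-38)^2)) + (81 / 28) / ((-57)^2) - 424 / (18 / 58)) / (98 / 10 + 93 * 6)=-594345181.62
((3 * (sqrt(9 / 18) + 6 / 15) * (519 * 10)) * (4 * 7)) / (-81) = -24220 * sqrt(2) / 9 -19376 / 9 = -5958.69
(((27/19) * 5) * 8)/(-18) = -60/19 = -3.16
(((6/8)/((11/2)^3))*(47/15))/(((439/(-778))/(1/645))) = -73132/1884396525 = -0.00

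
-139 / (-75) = 139 / 75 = 1.85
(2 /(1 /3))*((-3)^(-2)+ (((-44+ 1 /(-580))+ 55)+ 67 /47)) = 3075317 /40890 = 75.21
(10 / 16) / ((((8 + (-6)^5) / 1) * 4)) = -5 / 248576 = -0.00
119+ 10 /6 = 362 /3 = 120.67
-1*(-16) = 16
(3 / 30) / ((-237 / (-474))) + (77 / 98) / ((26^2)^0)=69 / 70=0.99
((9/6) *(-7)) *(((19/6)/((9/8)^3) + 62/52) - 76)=28890757/37908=762.13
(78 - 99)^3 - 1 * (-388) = -8873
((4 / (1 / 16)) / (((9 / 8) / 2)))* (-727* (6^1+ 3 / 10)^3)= -2585374848 / 125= -20682998.78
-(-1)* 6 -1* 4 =2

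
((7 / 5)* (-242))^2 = 2869636 / 25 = 114785.44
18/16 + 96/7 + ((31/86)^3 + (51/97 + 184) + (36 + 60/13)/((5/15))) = 901846249107/2807233156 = 321.26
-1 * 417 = -417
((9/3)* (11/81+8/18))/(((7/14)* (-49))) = -94/1323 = -0.07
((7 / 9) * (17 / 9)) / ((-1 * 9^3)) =-119 / 59049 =-0.00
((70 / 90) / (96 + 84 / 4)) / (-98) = -1 / 14742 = -0.00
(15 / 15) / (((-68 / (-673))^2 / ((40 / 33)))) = 2264645 / 19074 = 118.73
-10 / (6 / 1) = -5 / 3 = -1.67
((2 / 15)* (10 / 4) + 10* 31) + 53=1090 / 3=363.33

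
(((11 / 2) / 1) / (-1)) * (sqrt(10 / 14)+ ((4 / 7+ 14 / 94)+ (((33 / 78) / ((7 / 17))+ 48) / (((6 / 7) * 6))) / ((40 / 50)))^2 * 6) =-2665188510925259 / 505757371392 - 11 * sqrt(35) / 14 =-5274.35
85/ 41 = 2.07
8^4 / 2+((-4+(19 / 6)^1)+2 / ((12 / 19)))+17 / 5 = 30806 / 15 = 2053.73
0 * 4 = 0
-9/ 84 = -3/ 28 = -0.11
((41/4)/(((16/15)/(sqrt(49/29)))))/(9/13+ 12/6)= 1599 * sqrt(29)/1856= 4.64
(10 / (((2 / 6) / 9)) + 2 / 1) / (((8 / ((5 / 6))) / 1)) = 85 / 3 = 28.33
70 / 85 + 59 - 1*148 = -1499 / 17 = -88.18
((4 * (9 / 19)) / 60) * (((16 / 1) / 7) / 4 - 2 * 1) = -6 / 133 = -0.05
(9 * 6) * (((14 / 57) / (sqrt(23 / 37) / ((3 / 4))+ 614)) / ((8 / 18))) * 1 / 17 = 0.00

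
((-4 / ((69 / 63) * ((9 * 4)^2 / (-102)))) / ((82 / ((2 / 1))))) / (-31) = -119 / 526194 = -0.00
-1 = -1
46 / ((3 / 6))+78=170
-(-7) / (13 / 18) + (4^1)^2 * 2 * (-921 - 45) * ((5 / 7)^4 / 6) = -5936782 / 4459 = -1331.42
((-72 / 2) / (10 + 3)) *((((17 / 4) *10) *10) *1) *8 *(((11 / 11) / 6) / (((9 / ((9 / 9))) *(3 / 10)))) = -68000 / 117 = -581.20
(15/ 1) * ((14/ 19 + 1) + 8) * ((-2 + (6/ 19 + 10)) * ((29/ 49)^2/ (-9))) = -122912150/ 2600283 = -47.27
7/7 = 1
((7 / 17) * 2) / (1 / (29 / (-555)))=-406 / 9435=-0.04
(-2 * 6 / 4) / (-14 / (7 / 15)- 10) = 3 / 40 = 0.08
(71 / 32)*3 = 213 / 32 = 6.66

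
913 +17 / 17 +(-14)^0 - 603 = 312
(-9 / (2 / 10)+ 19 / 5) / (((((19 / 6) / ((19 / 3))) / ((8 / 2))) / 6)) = -9888 / 5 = -1977.60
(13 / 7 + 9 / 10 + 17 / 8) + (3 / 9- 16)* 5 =-73.45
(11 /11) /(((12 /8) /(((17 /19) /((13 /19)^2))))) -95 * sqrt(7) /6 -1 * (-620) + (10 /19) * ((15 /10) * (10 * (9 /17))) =583.56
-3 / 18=-1 / 6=-0.17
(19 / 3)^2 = 361 / 9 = 40.11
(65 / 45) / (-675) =-13 / 6075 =-0.00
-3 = -3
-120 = -120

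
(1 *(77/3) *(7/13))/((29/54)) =9702/377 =25.73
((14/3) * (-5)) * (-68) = 4760/3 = 1586.67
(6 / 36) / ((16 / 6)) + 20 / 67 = 387 / 1072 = 0.36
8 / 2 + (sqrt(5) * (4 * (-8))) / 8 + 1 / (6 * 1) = 25 / 6 - 4 * sqrt(5) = -4.78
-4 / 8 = -1 / 2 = -0.50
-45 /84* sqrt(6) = -15* sqrt(6) /28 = -1.31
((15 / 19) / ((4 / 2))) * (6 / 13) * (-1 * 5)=-225 / 247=-0.91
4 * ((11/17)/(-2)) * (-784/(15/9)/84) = 616/85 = 7.25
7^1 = 7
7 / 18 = 0.39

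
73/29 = 2.52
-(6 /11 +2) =-28 /11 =-2.55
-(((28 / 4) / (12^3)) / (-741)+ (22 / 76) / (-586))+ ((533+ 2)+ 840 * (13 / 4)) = 1224934364339 / 375171264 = 3265.00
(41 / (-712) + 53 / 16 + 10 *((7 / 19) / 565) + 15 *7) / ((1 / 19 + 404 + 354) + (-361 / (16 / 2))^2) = 1323962884 / 34172589787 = 0.04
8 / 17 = 0.47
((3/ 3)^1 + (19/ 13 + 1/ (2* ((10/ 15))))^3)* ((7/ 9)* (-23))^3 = -6933835435723/ 102503232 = -67645.04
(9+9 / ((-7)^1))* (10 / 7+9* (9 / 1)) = 31158 / 49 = 635.88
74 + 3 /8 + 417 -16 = 3803 /8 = 475.38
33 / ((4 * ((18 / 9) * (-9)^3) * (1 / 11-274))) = 121 / 5857272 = 0.00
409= 409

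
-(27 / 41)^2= -0.43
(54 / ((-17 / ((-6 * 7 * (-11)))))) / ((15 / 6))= -49896 / 85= -587.01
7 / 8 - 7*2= -105 / 8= -13.12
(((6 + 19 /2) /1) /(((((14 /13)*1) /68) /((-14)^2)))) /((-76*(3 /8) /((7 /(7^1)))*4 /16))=-1534624 /57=-26923.23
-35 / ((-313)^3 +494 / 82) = 287 / 251447186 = 0.00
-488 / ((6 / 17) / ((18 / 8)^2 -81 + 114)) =-210511 / 4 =-52627.75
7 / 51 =0.14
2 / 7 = 0.29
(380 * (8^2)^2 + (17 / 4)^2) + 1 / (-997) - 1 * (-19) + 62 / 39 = 968353835459 / 622128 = 1556518.65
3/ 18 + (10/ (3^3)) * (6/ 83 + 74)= 123707/ 4482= 27.60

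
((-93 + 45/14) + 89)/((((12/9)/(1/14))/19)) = -627/784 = -0.80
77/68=1.13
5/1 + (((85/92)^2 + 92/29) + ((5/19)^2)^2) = 288878673253/31988071376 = 9.03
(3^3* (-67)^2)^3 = 1780492336232427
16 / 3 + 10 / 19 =334 / 57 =5.86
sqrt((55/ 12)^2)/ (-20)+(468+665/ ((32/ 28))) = 50383/ 48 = 1049.65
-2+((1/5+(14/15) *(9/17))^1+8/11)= -541/935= -0.58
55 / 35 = 11 / 7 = 1.57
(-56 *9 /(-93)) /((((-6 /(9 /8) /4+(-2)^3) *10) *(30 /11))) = -33 /1550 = -0.02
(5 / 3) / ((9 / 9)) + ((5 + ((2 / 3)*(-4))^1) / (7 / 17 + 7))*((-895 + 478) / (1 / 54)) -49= -21409 / 3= -7136.33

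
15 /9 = 5 /3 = 1.67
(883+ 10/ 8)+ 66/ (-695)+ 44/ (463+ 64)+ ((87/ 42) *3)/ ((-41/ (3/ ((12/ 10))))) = 92909602841/ 105118055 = 883.86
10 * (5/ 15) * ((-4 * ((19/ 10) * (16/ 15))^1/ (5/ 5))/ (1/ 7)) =-8512/ 45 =-189.16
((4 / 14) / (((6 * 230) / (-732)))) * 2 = -244 / 805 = -0.30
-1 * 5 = -5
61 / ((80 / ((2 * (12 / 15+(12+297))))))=94489 / 200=472.44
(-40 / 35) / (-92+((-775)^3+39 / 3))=4 / 1629195589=0.00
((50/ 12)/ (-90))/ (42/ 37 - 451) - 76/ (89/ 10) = -273241027/ 31998348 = -8.54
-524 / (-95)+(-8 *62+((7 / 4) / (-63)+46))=-1520231 / 3420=-444.51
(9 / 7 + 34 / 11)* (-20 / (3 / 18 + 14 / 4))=-20220 / 847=-23.87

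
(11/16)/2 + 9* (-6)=-1717/32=-53.66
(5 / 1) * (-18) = -90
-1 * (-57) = 57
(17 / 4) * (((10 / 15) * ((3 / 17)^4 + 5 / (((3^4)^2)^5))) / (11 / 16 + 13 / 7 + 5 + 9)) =0.00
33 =33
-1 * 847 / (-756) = 121 / 108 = 1.12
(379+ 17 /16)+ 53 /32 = 12215 /32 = 381.72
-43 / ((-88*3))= 0.16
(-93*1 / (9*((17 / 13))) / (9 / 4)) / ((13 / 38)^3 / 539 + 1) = -47676524896 / 13576396095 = -3.51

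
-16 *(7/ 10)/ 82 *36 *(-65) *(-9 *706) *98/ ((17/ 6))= -48958535808/ 697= -70241801.73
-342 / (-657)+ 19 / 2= 1463 / 146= 10.02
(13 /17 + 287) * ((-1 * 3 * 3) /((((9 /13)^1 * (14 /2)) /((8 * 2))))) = -1017536 /119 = -8550.72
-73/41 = -1.78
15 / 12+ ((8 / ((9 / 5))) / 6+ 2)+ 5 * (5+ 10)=8531 / 108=78.99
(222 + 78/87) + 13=6841/29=235.90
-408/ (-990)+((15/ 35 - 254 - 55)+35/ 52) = -18467623/ 60060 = -307.49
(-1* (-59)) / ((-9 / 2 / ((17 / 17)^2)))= -118 / 9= -13.11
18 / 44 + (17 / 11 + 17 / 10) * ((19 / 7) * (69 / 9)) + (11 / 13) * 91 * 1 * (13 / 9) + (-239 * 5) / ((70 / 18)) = -443929 / 3465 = -128.12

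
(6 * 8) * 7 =336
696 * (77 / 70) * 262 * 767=769251912 / 5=153850382.40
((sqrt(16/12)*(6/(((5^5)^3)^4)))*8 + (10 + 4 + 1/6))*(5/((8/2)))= 8*sqrt(3)/173472347597680709441192448139190673828125 + 425/24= 17.71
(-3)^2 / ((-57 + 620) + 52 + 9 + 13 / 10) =90 / 6253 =0.01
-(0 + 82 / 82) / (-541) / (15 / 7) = 7 / 8115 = 0.00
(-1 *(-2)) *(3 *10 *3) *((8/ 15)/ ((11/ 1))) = 96/ 11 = 8.73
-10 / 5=-2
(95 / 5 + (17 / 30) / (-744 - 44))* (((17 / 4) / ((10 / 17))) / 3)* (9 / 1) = 129802327 / 315200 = 411.81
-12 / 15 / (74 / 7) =-0.08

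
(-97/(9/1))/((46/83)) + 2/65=-522487/26910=-19.42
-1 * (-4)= 4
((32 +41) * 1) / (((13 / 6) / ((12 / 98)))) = 2628 / 637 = 4.13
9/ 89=0.10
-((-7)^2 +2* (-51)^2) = -5251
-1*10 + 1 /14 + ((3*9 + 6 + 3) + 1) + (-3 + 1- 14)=155 /14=11.07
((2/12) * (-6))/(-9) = 1/9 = 0.11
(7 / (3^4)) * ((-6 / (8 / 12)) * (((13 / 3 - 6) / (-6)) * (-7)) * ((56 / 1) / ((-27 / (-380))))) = 2606800 / 2187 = 1191.95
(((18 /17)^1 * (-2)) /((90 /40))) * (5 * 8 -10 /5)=-608 /17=-35.76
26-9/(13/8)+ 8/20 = 1356/65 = 20.86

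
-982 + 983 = 1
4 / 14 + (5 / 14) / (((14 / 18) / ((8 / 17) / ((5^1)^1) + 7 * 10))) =32.47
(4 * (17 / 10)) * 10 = 68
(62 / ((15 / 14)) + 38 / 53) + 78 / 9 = 53464 / 795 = 67.25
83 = 83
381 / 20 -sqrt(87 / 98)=18.11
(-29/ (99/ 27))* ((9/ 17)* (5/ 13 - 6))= 57159/ 2431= 23.51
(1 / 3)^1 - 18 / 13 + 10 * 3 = 1129 / 39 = 28.95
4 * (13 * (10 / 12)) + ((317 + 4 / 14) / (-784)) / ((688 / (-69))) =491306467 / 11327232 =43.37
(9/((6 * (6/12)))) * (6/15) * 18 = 108/5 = 21.60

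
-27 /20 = -1.35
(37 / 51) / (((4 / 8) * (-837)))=-74 / 42687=-0.00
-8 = -8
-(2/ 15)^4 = -16/ 50625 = -0.00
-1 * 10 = -10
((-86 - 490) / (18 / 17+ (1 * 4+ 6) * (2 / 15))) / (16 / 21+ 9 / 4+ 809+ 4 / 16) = -616896 / 2081015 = -0.30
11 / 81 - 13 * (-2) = 2117 / 81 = 26.14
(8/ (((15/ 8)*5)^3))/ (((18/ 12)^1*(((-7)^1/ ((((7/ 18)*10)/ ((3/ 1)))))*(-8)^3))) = 0.00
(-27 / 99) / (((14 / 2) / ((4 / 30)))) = -2 / 385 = -0.01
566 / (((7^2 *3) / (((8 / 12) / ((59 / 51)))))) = 19244 / 8673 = 2.22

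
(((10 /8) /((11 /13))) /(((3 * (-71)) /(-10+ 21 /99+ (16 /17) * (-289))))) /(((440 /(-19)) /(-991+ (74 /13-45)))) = 1183232657 /13608144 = 86.95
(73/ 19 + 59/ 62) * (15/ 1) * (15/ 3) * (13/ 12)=1835275/ 4712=389.49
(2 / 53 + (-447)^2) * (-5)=-52949395 / 53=-999045.19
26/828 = 13/414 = 0.03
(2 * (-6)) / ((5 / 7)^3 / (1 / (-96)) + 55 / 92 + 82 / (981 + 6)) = 53392752 / 152634379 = 0.35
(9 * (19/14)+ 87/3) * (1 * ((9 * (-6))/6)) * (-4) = 10386/7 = 1483.71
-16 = -16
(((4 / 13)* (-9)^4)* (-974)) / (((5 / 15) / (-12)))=920219616 / 13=70786124.31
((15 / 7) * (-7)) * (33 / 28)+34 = 457 / 28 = 16.32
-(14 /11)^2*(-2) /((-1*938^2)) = -0.00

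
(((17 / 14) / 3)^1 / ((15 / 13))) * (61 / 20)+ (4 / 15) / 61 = 825701 / 768600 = 1.07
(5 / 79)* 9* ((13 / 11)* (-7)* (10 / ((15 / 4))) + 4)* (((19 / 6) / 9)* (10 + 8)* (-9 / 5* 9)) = 917244 / 869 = 1055.52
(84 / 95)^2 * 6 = 4.69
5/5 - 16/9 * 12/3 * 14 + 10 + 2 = -779/9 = -86.56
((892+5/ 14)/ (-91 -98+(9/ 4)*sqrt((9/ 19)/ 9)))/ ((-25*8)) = 12493*sqrt(19)/ 844596900+237367/ 10054725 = 0.02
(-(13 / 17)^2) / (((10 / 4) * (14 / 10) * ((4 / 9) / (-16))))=12168 / 2023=6.01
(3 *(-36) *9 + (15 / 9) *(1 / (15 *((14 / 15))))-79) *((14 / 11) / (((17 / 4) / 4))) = -1258.81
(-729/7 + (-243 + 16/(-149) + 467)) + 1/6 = 750437/6258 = 119.92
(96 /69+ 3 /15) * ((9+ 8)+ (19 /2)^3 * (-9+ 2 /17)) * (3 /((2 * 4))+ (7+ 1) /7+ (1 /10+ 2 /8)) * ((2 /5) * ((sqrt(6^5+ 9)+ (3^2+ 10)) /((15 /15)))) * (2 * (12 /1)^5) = -4614530037876288 * sqrt(865) /342125 - 29225356906549824 /342125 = -482112552147.80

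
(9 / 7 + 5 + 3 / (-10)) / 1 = 419 / 70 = 5.99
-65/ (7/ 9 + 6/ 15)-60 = -6105/ 53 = -115.19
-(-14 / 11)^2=-196 / 121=-1.62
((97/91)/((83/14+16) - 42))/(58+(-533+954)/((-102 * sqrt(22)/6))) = -71540216/77484042363 - 1388458 * sqrt(22)/77484042363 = -0.00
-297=-297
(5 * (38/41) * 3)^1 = 570/41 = 13.90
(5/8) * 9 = 5.62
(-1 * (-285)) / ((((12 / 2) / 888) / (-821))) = -34629780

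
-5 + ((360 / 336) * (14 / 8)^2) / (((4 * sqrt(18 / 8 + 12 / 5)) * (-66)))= -5.01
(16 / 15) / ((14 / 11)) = 88 / 105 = 0.84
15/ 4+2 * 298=599.75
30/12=5/2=2.50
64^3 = 262144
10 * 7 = 70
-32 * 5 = -160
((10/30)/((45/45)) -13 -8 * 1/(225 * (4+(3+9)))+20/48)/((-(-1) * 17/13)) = -143351/15300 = -9.37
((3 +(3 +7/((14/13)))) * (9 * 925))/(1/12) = 1248750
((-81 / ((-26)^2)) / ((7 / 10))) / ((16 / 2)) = -405 / 18928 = -0.02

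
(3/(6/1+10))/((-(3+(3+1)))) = -3/112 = -0.03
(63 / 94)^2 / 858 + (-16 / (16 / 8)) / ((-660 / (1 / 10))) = 328961 / 189532200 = 0.00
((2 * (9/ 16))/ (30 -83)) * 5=-45/ 424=-0.11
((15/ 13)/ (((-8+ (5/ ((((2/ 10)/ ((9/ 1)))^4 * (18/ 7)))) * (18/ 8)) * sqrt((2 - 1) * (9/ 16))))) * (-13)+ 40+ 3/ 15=28847883211/ 717609055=40.20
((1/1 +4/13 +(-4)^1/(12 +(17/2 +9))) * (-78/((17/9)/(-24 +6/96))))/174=106857/16048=6.66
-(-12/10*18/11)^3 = 1259712/166375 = 7.57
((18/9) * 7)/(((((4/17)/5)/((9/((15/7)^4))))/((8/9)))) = 1142876/10125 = 112.88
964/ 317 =3.04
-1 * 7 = -7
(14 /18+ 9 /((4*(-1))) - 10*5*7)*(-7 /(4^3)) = 88571 /2304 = 38.44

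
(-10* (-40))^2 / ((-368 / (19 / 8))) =-23750 / 23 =-1032.61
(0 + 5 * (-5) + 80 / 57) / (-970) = 269 / 11058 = 0.02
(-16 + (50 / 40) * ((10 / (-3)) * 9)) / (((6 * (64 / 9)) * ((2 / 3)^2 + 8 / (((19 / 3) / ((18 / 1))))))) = -54891 / 1014784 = -0.05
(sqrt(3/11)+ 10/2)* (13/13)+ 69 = sqrt(33)/11+ 74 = 74.52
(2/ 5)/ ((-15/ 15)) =-2/ 5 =-0.40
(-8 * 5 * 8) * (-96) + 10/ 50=153601/ 5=30720.20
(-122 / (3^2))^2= 14884 / 81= 183.75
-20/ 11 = -1.82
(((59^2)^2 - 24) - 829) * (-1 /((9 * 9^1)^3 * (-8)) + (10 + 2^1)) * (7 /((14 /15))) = 257568370169665 /236196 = 1090485741.37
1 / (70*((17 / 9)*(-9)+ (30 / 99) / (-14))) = -33 / 39320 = -0.00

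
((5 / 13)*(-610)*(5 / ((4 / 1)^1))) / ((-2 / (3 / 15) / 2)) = 1525 / 26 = 58.65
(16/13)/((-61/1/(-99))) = 1584/793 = 2.00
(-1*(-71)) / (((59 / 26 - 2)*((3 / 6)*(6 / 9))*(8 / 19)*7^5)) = 52611 / 470596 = 0.11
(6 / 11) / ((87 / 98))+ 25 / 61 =19931 / 19459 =1.02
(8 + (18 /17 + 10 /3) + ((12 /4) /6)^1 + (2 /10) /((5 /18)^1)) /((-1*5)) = -34711 /12750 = -2.72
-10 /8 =-5 /4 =-1.25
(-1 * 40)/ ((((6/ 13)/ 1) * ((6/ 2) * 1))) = -28.89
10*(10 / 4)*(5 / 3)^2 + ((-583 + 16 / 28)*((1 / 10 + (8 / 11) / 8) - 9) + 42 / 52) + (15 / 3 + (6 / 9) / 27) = 2110515347 / 405405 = 5205.94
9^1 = 9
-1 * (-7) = 7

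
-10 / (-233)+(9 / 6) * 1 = 719 / 466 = 1.54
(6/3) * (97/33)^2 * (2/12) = 9409/3267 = 2.88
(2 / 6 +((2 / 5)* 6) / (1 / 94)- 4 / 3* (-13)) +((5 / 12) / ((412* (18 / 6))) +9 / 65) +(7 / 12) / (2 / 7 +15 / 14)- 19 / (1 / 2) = 205.84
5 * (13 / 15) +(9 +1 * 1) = 43 / 3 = 14.33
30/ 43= 0.70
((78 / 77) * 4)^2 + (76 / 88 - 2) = 181213 / 11858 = 15.28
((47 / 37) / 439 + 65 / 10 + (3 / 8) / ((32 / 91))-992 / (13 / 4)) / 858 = -0.35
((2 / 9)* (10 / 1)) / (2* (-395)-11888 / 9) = -0.00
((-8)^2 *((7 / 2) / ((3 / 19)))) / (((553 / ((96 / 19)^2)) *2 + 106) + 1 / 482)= 225067008 / 23689975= 9.50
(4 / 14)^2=0.08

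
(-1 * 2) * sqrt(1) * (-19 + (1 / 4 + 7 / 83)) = 6197 / 166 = 37.33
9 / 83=0.11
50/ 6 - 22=-41/ 3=-13.67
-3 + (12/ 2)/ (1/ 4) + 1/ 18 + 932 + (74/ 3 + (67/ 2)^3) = 38573.10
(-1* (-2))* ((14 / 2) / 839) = 14 / 839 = 0.02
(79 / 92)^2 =6241 / 8464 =0.74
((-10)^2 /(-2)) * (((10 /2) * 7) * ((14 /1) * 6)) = -147000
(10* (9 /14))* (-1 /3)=-15 /7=-2.14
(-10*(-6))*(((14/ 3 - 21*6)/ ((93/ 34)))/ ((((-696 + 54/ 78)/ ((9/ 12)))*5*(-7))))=-22984/ 280209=-0.08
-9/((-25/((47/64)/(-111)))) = -141/59200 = -0.00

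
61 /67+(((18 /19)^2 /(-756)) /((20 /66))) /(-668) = 1029708593 /1130984120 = 0.91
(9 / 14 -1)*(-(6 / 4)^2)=45 / 56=0.80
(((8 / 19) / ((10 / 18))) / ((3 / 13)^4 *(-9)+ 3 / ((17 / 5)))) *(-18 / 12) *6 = -52437996 / 6587015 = -7.96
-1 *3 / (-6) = 1 / 2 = 0.50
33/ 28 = 1.18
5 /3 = 1.67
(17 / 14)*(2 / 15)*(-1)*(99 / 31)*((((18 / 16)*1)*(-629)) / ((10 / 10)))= 3175821 / 8680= 365.88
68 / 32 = 17 / 8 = 2.12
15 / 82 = 0.18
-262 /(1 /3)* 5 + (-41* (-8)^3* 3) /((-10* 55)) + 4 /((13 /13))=-1111138 /275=-4040.50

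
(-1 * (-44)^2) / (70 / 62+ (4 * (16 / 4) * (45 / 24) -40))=5456 / 25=218.24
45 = 45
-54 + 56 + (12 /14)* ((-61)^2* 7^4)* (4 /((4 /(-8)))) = -61262542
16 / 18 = 8 / 9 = 0.89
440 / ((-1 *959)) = -440 / 959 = -0.46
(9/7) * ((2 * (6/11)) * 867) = 93636/77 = 1216.05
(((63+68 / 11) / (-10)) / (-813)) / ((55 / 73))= 55553 / 4918650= 0.01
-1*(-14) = 14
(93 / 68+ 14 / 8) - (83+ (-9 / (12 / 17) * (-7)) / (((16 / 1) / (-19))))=26.10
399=399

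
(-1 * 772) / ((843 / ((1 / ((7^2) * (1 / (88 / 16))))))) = -4246 / 41307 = -0.10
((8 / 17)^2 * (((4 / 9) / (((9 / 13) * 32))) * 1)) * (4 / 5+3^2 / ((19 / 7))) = 2392 / 130815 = 0.02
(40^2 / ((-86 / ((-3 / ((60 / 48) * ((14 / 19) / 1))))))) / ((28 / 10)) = 45600 / 2107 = 21.64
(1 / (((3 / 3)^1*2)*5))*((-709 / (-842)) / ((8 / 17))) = 12053 / 67360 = 0.18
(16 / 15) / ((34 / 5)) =8 / 51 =0.16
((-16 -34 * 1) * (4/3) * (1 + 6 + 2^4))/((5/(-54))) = 16560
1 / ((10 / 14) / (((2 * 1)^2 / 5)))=28 / 25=1.12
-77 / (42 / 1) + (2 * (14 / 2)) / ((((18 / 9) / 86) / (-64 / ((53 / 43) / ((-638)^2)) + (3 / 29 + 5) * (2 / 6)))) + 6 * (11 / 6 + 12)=-39112379135043 / 3074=-12723610649.01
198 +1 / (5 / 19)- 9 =964 / 5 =192.80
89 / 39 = 2.28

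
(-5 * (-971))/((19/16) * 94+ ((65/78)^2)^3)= 226514880/5223601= 43.36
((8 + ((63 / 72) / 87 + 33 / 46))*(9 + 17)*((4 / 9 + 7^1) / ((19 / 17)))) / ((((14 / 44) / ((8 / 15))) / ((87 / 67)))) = 1358530316 / 412965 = 3289.70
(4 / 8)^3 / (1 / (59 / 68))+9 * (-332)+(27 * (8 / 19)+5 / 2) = -30739503 / 10336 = -2974.02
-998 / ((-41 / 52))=51896 / 41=1265.76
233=233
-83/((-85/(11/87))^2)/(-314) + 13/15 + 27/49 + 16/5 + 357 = 304264826105417/841399180650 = 361.62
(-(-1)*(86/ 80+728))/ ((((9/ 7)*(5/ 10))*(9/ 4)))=68047/ 135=504.05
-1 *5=-5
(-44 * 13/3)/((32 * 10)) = -143/240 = -0.60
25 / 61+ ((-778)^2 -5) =36922044 / 61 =605279.41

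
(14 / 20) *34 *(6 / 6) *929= 110551 / 5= 22110.20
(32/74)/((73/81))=1296/2701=0.48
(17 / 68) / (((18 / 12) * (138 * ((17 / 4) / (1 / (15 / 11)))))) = 11 / 52785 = 0.00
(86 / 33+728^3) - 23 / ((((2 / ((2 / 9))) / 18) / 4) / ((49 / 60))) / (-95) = 6047859483244 / 15675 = 385828356.19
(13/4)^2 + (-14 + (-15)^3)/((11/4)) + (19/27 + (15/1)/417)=-1221.06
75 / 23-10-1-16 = -546 / 23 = -23.74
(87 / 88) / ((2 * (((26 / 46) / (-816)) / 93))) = -9490743 / 143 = -66368.83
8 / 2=4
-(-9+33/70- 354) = 25377/70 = 362.53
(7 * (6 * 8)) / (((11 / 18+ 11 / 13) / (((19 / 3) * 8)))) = 3983616 / 341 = 11682.16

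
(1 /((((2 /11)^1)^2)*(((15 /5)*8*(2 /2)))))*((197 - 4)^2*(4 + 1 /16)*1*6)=292963385 /256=1144388.22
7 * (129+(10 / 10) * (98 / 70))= 4564 / 5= 912.80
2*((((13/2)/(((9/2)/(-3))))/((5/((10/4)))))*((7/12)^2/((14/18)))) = -91/48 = -1.90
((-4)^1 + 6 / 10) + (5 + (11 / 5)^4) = 15641 / 625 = 25.03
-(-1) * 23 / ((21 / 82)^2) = 154652 / 441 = 350.68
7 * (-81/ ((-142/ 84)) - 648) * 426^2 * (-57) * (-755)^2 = 24768426161316600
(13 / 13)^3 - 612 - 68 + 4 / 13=-678.69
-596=-596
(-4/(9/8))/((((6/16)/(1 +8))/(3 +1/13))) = -10240/39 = -262.56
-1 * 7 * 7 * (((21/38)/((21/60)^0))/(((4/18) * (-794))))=9261/60344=0.15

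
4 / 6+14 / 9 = 20 / 9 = 2.22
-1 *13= -13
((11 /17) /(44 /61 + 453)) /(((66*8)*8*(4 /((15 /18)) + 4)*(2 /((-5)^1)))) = -1525 /15899440128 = -0.00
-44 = -44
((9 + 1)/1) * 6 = 60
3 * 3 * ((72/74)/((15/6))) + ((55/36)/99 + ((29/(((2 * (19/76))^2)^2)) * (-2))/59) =-43182577/3536460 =-12.21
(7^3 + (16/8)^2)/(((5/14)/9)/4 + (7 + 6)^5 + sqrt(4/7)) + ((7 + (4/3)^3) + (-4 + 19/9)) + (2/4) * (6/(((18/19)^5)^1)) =251744330324295872390491/22056464028019638556512 -25183872 * sqrt(7)/35018264536687177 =11.41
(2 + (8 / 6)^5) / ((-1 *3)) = -1510 / 729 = -2.07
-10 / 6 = -5 / 3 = -1.67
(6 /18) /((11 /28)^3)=21952 /3993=5.50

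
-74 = -74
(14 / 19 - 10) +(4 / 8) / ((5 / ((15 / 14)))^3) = -965375 / 104272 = -9.26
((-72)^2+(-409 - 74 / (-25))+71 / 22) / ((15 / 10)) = 876551 / 275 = 3187.46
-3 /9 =-1 /3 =-0.33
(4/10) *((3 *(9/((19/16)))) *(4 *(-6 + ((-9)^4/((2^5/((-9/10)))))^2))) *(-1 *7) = -658886130189/76000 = -8669554.34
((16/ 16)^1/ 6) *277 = 277/ 6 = 46.17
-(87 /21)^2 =-17.16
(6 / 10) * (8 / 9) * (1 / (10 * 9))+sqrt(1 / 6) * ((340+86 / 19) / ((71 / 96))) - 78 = -52646 / 675+104736 * sqrt(6) / 1349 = 112.18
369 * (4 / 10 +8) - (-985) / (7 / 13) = 172511 / 35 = 4928.89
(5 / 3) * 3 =5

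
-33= -33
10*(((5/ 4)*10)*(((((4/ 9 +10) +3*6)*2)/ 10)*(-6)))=-12800/ 3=-4266.67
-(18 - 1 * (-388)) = -406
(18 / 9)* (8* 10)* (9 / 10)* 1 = 144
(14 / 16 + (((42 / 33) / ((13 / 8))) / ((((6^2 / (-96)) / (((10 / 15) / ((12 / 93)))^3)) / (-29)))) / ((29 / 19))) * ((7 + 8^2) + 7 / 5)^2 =28693412.85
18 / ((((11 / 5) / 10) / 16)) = 14400 / 11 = 1309.09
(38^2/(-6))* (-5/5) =722/3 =240.67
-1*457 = -457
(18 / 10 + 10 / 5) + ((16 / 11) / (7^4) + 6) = 1294219 / 132055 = 9.80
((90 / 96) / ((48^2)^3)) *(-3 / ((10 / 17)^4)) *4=-83521 / 10871635968000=-0.00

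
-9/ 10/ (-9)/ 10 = 1/ 100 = 0.01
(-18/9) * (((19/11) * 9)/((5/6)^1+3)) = -2052/253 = -8.11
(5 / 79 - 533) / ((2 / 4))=-84204 / 79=-1065.87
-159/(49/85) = -13515/49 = -275.82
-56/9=-6.22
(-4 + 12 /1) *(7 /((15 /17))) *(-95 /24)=-2261 /9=-251.22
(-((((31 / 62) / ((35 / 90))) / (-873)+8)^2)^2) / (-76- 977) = 3.89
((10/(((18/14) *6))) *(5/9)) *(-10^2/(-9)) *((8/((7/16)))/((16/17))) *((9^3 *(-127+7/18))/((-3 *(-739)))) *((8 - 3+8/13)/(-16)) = 1767649375/778167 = 2271.56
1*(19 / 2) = 19 / 2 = 9.50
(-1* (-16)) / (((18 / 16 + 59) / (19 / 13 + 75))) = 127232 / 6253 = 20.35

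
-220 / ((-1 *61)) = 220 / 61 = 3.61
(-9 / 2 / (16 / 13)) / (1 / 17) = -1989 / 32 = -62.16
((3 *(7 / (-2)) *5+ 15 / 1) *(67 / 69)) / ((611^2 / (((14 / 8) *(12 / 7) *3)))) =-15075 / 17172766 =-0.00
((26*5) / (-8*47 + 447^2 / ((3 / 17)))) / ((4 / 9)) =117 / 452750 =0.00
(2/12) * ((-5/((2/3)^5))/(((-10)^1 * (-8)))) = -81/1024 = -0.08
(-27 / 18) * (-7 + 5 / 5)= 9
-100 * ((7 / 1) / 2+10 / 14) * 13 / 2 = -19175 / 7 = -2739.29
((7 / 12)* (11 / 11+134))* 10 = 1575 / 2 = 787.50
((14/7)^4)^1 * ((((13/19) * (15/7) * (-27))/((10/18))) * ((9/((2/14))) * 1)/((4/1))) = -341172/19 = -17956.42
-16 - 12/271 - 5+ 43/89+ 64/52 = -6060978/313547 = -19.33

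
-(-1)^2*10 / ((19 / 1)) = -10 / 19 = -0.53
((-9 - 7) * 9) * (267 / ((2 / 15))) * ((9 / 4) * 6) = -3892860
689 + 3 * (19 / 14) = 9703 / 14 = 693.07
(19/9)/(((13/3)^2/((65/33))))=95/429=0.22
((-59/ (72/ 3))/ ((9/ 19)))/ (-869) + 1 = 188825/ 187704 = 1.01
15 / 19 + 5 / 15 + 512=29248 / 57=513.12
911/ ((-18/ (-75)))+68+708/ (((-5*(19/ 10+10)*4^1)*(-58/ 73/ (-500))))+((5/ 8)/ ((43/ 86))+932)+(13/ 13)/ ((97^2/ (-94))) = 1139715945607/ 389645508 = 2925.01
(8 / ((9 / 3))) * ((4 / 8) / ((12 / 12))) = 4 / 3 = 1.33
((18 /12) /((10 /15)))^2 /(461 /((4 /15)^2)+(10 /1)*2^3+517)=27 /37759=0.00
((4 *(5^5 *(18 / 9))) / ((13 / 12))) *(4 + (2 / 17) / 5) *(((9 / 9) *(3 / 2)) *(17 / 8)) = 3847500 / 13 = 295961.54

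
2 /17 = 0.12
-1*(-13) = 13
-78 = -78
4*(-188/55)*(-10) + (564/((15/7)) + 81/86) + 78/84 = 6651761/16555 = 401.80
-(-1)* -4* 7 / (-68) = 7 / 17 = 0.41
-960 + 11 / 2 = -1909 / 2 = -954.50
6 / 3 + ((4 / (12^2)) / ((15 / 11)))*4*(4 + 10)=424 / 135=3.14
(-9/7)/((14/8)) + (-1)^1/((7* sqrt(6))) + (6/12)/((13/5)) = -691/1274 - sqrt(6)/42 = -0.60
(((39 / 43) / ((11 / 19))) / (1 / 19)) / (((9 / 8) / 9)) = 112632 / 473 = 238.12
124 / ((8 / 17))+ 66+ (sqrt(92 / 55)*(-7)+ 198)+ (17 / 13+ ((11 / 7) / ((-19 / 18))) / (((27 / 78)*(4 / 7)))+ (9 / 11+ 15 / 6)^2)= 63634409 / 119548 - 14*sqrt(1265) / 55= 523.24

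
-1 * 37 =-37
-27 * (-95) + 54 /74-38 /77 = 2565.24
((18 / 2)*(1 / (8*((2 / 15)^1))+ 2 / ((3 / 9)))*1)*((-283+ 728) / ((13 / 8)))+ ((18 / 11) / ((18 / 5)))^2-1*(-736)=56107261 / 3146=17834.48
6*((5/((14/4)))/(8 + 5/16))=960/931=1.03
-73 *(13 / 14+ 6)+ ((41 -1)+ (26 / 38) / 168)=-1486775 / 3192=-465.78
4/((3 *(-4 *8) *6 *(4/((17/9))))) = -0.00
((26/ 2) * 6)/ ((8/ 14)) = 273/ 2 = 136.50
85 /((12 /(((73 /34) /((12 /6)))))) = 365 /48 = 7.60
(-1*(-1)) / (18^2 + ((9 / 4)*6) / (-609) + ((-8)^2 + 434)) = 0.00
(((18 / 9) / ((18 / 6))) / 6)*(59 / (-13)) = -59 / 117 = -0.50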